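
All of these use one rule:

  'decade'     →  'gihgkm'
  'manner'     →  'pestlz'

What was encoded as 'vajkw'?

Each letter shifts forward by (position + 3), i.e. 3, 4, 5, … — the shift grows by one for each successive letter.
Decoding vajkw: v−3=s, a−4=w, j−5=e, k−6=e, w−7=p.

sweep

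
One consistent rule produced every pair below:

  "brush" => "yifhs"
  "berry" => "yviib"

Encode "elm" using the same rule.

von

Each pair mirrors across the alphabet (b↔y, r↔i, u↔f): positions sum to 25. Each letter is replaced by its mirror in the alphabet: a↔z, b↔y, c↔x, and so on (the Atbash cipher).
Applying it to elm: e↔v, l↔o, m↔n.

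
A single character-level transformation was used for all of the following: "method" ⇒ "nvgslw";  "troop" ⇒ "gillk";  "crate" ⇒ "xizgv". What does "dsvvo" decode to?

wheel

Each pair mirrors across the alphabet (m↔n, e↔v, t↔g): positions sum to 25. Each letter is replaced by its mirror in the alphabet: a↔z, b↔y, c↔x, and so on (the Atbash cipher).
Undoing it on dsvvo: d↔w, s↔h, v↔e, v↔e, o↔l.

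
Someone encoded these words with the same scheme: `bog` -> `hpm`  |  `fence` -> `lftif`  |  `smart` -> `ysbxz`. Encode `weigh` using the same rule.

cfjmn

Two shifts are in play — +1 for a/e/i/o/u, +6 for every other letter.
On weigh: w(cons)+6=c, e(vowel)+1=f, i(vowel)+1=j, g(cons)+6=m, h(cons)+6=n.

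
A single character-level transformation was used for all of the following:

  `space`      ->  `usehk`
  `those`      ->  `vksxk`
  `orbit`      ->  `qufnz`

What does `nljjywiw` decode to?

In space: s→u is +2, p→s is +3, a→e is +4, c→h is +5 — the shift increases by 1 each position. Letter i (0-indexed) is shifted by i+2, so successive shifts are 2, 3, 4, ….
Decoding nljjywiw: n−2=l, l−3=i, j−4=f, j−5=e, y−6=s, w−7=p, i−8=a, w−9=n.

lifespan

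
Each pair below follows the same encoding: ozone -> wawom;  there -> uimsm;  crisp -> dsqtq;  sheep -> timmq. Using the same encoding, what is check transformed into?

Vowels shift forward by 8 and consonants shift forward by 1.
On check: c(cons)+1=d, h(cons)+1=i, e(vowel)+8=m, c(cons)+1=d, k(cons)+1=l.

dimdl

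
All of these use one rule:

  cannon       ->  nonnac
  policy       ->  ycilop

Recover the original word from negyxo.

The word is simply reversed.
Undoing it on negyxo: then reverse → oxygen.

oxygen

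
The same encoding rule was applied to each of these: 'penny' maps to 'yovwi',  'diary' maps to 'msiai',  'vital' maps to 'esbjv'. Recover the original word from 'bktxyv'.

Shifts by position in penny: pos 0: p→y (+9), pos 1: e→o (+10), pos 2: n→v (+8), pos 3: n→w (+9), pos 4: y→i (+10) — repeating every 3. It's a Vigenère-style cipher with numeric key [9,10,8]: position i shifts by key[i mod 3].
Decoding bktxyv: b−9=s, k−10=a, t−8=l, x−9=o, y−10=o, v−8=n.

saloon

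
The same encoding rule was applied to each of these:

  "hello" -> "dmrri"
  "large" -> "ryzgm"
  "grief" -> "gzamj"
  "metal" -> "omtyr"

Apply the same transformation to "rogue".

Each letter's alphabet position (a=0..z=25) is mapped through 23·x+24 mod 26 — an affine cipher.
For rogue: r(17)→23·17+24≡25=z; o(14)→23·14+24≡8=i; g(6)→23·6+24≡6=g; u(20)→23·20+24≡16=q; e(4)→23·4+24≡12=m (all mod 26).

zigqm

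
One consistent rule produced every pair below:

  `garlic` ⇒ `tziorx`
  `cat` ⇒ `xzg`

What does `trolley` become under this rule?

giloovb

Letters are reflected about the middle of the alphabet (position → 25−position): Atbash.
Applying it to trolley: t↔g, r↔i, o↔l, l↔o, l↔o, e↔v, y↔b.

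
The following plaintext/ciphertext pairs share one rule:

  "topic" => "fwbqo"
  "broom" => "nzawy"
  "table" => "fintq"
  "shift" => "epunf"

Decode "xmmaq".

lease

Shifts by position in topic: pos 0: t→f (+12), pos 1: o→w (+8), pos 2: p→b (+12), pos 3: i→q (+8) — repeating every 2. The shifts repeat in a cycle of length 2: positions 0,1,… shift by +12, +8, then the pattern repeats.
Reversing it on xmmaq: x−12=l, m−8=e, m−12=a, a−8=s, q−12=e.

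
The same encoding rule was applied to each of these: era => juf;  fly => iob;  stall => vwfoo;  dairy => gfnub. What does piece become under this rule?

snjfj

The rule splits by letter class: vowels +5, consonants +3.
Applying it to piece: p(cons)+3=s, i(vowel)+5=n, e(vowel)+5=j, c(cons)+3=f, e(vowel)+5=j.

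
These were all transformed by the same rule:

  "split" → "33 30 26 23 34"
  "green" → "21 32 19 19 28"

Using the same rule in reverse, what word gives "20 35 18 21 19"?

fudge

The number is (letter's place in the alphabet, a=1) + 14.
Decoding 20 35 18 21 19: 20→(20−14)÷1=6=f, 35→(35−14)÷1=21=u, 18→(18−14)÷1=4=d, 21→(21−14)÷1=7=g, 19→(19−14)÷1=5=e.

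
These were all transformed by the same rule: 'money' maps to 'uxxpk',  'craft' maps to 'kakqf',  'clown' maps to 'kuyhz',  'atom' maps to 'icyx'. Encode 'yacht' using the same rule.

gjmsf

In money: m→u is +8, o→x is +9, n→x is +10, e→p is +11 — the shift increases by 1 each position. Letter i (0-indexed) is shifted by i+8, so successive shifts are 8, 9, 10, ….
On yacht: y+8=g, a+9=j, c+10=m, h+11=s, t+12=f.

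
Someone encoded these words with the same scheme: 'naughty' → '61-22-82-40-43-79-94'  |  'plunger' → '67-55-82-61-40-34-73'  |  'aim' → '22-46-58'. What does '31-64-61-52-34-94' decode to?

n(#14)→61 and a(#1)→22: differences scale by 3, so n = 3·pos + 19. The formula is n = 3×(alphabet index, a=1) + 19.
Undoing it on 31-64-61-52-34-94: 31→(31−19)÷3=4=d, 64→(64−19)÷3=15=o, 61→(61−19)÷3=14=n, 52→(52−19)÷3=11=k, 34→(34−19)÷3=5=e, 94→(94−19)÷3=25=y.

donkey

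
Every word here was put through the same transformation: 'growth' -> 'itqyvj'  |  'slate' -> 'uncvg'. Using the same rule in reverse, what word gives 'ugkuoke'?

seismic

Each letter is shifted forward by 2 in the alphabet (a Caesar shift of +2).
Decoding ugkuoke: u−2=s, g−2=e, k−2=i, u−2=s, o−2=m, k−2=i, e−2=c.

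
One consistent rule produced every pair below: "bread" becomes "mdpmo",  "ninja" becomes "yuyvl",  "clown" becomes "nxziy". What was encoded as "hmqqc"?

wafer

Shifts by position in bread: pos 0: b→m (+11), pos 1: r→d (+12), pos 2: e→p (+11), pos 3: a→m (+12) — repeating every 2. The shifts repeat in a cycle of length 2: positions 0,1,… shift by +11, +12, then the pattern repeats.
Decoding hmqqc: h−11=w, m−12=a, q−11=f, q−12=e, c−11=r.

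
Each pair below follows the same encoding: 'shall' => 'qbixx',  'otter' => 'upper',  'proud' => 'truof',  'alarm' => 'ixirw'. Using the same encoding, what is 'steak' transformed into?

qpeiy

s(18)→q(16) and h(7)→b(1) fit y≡25x+8 (mod 26); the inverse of 25 mod 26 is 25. Each letter's alphabet position (a=0..z=25) is mapped through 25·x+8 mod 26 — an affine cipher.
For steak: s(18)→25·18+8≡16=q; t(19)→25·19+8≡15=p; e(4)→25·4+8≡4=e; a(0)→25·0+8≡8=i; k(10)→25·10+8≡24=y (all mod 26).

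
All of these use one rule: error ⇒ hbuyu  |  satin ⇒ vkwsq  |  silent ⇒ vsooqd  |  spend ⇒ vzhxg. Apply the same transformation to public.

The shifts repeat in a cycle of length 2: positions 0,1,… shift by +3, +10, then the pattern repeats.
For public: p+3=s, u+10=e, b+3=e, l+10=v, i+3=l, c+10=m.

seevlm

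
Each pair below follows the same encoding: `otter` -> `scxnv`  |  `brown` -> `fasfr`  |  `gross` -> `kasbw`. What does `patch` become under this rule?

tjxll

Shifts by position in otter: pos 0: o→s (+4), pos 1: t→c (+9), pos 2: t→x (+4), pos 3: e→n (+9) — repeating every 2. The shifts repeat in a cycle of length 2: positions 0,1,… shift by +4, +9, then the pattern repeats.
On patch: p+4=t, a+9=j, t+4=x, c+9=l, h+4=l.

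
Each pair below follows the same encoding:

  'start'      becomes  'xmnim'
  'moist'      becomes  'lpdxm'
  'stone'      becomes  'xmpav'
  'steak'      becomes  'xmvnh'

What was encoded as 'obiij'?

s(18)→x(23) and t(19)→m(12) fit y≡15x+13 (mod 26); the inverse of 15 mod 26 is 7. Treating letters as 0–25, the rule is x ↦ 15x + 13 (mod 26).
Reversing it on obiij: o(14)→7·(14−13)≡7=h; b(1)→7·(1−13)≡20=u; i(8)→7·(8−13)≡17=r; i(8)→7·(8−13)≡17=r; j(9)→7·(9−13)≡24=y (all mod 26).

hurry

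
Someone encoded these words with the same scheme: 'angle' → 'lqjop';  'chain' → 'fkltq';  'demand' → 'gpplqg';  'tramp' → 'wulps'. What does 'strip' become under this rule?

The shift depends on letter class: consonant n→q is +3, but vowel a→l is +11. Two shifts are in play — +11 for a/e/i/o/u, +3 for every other letter.
For strip: s(cons)+3=v, t(cons)+3=w, r(cons)+3=u, i(vowel)+11=t, p(cons)+3=s.

vwuts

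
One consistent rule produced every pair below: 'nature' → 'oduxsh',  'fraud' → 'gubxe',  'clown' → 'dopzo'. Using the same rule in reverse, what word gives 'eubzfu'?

drawer

Shifts by position in nature: pos 0: n→o (+1), pos 1: a→d (+3), pos 2: t→u (+1), pos 3: u→x (+3) — repeating every 2. A repeating key of period 2 is used — shifts +1, +3 over and over.
Reversing it on eubzfu: e−1=d, u−3=r, b−1=a, z−3=w, f−1=e, u−3=r.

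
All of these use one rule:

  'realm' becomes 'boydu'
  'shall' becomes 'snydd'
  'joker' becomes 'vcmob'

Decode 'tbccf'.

proof

r(17)→b(1) and e(4)→o(14) fit y≡17x+24 (mod 26); the inverse of 17 mod 26 is 23. Each letter's alphabet position (a=0..z=25) is mapped through 17·x+24 mod 26 — an affine cipher.
Decoding tbccf: t(19)→23·(19−24)≡15=p; b(1)→23·(1−24)≡17=r; c(2)→23·(2−24)≡14=o; c(2)→23·(2−24)≡14=o; f(5)→23·(5−24)≡5=f (all mod 26).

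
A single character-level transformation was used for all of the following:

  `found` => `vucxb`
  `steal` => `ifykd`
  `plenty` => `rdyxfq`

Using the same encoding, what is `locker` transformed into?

f(5)→v(21) and o(14)→u(20) fit y≡23x+10 (mod 26); the inverse of 23 mod 26 is 17. Each letter's alphabet position (a=0..z=25) is mapped through 23·x+10 mod 26 — an affine cipher.
On locker: l(11)→23·11+10≡3=d; o(14)→23·14+10≡20=u; c(2)→23·2+10≡4=e; k(10)→23·10+10≡6=g; e(4)→23·4+10≡24=y; r(17)→23·17+10≡11=l (all mod 26).

duegyl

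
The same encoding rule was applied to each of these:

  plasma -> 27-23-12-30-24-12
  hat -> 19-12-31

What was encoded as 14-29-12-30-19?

Letters become their 1-based position plus 11 (so a→12, b→13, …).
Reversing it on 14-29-12-30-19: 14→(14−11)÷1=3=c, 29→(29−11)÷1=18=r, 12→(12−11)÷1=1=a, 30→(30−11)÷1=19=s, 19→(19−11)÷1=8=h.

crash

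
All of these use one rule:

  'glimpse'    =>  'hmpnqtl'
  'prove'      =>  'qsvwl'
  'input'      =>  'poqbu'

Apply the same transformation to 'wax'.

xhy

The shift depends on letter class: consonant g→h is +1, but vowel i→p is +7. Two shifts are in play — +7 for a/e/i/o/u, +1 for every other letter.
On wax: w(cons)+1=x, a(vowel)+7=h, x(cons)+1=y.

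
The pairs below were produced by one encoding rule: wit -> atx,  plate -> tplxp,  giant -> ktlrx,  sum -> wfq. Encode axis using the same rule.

lbtw

The shift depends on letter class: consonant w→a is +4, but vowel i→t is +11. Vowels shift forward by 11 and consonants shift forward by 4.
Applying it to axis: a(vowel)+11=l, x(cons)+4=b, i(vowel)+11=t, s(cons)+4=w.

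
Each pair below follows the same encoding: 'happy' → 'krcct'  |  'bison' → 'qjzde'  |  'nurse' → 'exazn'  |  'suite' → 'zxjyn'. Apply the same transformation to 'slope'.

zgdcn

h(7)→k(10) and a(0)→r(17) fit y≡25x+17 (mod 26); the inverse of 25 mod 26 is 25. Each letter's alphabet position (a=0..z=25) is mapped through 25·x+17 mod 26 — an affine cipher.
Applying it to slope: s(18)→25·18+17≡25=z; l(11)→25·11+17≡6=g; o(14)→25·14+17≡3=d; p(15)→25·15+17≡2=c; e(4)→25·4+17≡13=n (all mod 26).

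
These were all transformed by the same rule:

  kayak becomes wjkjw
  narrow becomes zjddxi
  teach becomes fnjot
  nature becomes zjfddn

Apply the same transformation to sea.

The shift depends on letter class: consonant k→w is +12, but vowel a→j is +9. The rule splits by letter class: vowels +9, consonants +12.
For sea: s(cons)+12=e, e(vowel)+9=n, a(vowel)+9=j.

enj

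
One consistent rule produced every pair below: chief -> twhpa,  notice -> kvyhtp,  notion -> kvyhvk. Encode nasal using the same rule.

kxnxo

c(2)→t(19) and h(7)→w(22) fit y≡11x+23 (mod 26); the inverse of 11 mod 26 is 19. This is an affine cipher: with a=0,…,z=25, each position x becomes (11x+23) mod 26.
Applying it to nasal: n(13)→11·13+23≡10=k; a(0)→11·0+23≡23=x; s(18)→11·18+23≡13=n; a(0)→11·0+23≡23=x; l(11)→11·11+23≡14=o (all mod 26).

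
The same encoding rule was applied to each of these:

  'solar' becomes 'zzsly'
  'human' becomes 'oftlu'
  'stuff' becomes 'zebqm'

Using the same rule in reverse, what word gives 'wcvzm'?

proof

Shifts by position in solar: pos 0: s→z (+7), pos 1: o→z (+11), pos 2: l→s (+7), pos 3: a→l (+11) — repeating every 2. It's a Vigenère-style cipher with numeric key [7,11]: position i shifts by key[i mod 2].
Undoing it on wcvzm: w−7=p, c−11=r, v−7=o, z−11=o, m−7=f.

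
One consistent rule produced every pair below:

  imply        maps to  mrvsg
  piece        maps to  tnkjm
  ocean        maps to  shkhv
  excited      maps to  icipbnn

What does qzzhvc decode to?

Letter i (0-indexed) is shifted by i+4, so successive shifts are 4, 5, 6, ….
Decoding qzzhvc: q−4=m, z−5=u, z−6=t, h−7=a, v−8=n, c−9=t.

mutant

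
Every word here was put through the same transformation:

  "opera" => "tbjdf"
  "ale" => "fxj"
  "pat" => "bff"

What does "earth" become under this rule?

jfdft

The shift depends on letter class: consonant p→b is +12, but vowel o→t is +5. The rule splits by letter class: vowels +5, consonants +12.
On earth: e(vowel)+5=j, a(vowel)+5=f, r(cons)+12=d, t(cons)+12=f, h(cons)+12=t.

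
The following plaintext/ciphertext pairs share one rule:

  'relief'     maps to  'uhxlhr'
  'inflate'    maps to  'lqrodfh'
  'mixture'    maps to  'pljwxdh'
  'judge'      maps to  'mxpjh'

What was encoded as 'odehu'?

Shifts by position in relief: pos 0: r→u (+3), pos 1: e→h (+3), pos 2: l→x (+12), pos 3: i→l (+3), pos 4: e→h (+3), pos 5: f→r (+12) — repeating every 3. It's a Vigenère-style cipher with numeric key [3,3,12]: position i shifts by key[i mod 3].
Reversing it on odehu: o−3=l, d−3=a, e−12=s, h−3=e, u−3=r.

laser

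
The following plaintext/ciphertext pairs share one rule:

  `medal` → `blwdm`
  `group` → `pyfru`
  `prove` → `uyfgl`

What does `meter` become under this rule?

m(12)→b(1) and e(4)→l(11) fit y≡15x+3 (mod 26); the inverse of 15 mod 26 is 7. This is an affine cipher: with a=0,…,z=25, each position x becomes (15x+3) mod 26.
On meter: m(12)→15·12+3≡1=b; e(4)→15·4+3≡11=l; t(19)→15·19+3≡2=c; e(4)→15·4+3≡11=l; r(17)→15·17+3≡24=y (all mod 26).

blcly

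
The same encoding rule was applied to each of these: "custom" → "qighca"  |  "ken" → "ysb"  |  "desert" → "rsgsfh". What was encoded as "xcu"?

Compare letters: c→q is +14, u→i is +14, s→g is +14 — a constant shift. It's a constant shift of +14 (ROT14).
Reversing it on xcu: x−14=j, c−14=o, u−14=g.

jog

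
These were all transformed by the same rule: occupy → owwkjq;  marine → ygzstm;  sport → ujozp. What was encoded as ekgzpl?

Treating letters as 0–25, the rule is x ↦ 21x + 6 (mod 26).
Undoing it on ekgzpl: e(4)→5·(4−6)≡16=q; k(10)→5·(10−6)≡20=u; g(6)→5·(6−6)≡0=a; z(25)→5·(25−6)≡17=r; p(15)→5·(15−6)≡19=t; l(11)→5·(11−6)≡25=z (all mod 26).

quartz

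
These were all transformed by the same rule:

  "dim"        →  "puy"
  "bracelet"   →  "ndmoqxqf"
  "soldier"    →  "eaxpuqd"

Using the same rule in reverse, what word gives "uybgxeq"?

Each letter is shifted forward by 12 in the alphabet (a Caesar shift of +12).
Undoing it on uybgxeq: u−12=i, y−12=m, b−12=p, g−12=u, x−12=l, e−12=s, q−12=e.

impulse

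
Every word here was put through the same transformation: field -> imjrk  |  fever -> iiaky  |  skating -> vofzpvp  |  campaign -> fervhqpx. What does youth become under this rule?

bszzo

In field: f→i is +3, i→m is +4, e→j is +5, l→r is +6 — the shift increases by 1 each position. Letter i (0-indexed) is shifted by i+3, so successive shifts are 3, 4, 5, ….
On youth: y+3=b, o+4=s, u+5=z, t+6=z, h+7=o.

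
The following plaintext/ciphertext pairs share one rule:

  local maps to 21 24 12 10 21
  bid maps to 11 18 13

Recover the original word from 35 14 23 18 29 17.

The number is (letter's place in the alphabet, a=1) + 9.
Undoing it on 35 14 23 18 29 17: 35→(35−9)÷1=26=z, 14→(14−9)÷1=5=e, 23→(23−9)÷1=14=n, 18→(18−9)÷1=9=i, 29→(29−9)÷1=20=t, 17→(17−9)÷1=8=h.

zenith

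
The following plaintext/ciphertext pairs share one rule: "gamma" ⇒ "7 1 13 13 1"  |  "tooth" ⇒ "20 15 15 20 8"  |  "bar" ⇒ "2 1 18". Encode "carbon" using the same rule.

3 1 18 2 15 14

g is letter #7 and maps to 7: an offset of 0. Letters become their 1-indexed alphabet positions: a=1 … z=26.
On carbon: c=3→3, a=1→1, r=18→18, b=2→2, o=15→15, n=14→14.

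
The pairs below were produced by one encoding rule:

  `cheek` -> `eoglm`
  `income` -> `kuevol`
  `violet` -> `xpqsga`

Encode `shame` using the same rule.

uoctg

A repeating key of period 2 is used — shifts +2, +7 over and over.
On shame: s+2=u, h+7=o, a+2=c, m+7=t, e+2=g.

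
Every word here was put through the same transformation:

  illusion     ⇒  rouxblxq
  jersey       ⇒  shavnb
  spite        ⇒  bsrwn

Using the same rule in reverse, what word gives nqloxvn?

enclose

Shifts by position in illusion: pos 0: i→r (+9), pos 1: l→o (+3), pos 2: l→u (+9), pos 3: u→x (+3) — repeating every 2. A repeating key of period 2 is used — shifts +9, +3 over and over.
Reversing it on nqloxvn: n−9=e, q−3=n, l−9=c, o−3=l, x−9=o, v−3=s, n−9=e.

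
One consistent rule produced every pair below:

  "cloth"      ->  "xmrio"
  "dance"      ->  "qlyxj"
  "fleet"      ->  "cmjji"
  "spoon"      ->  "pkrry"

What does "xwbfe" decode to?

c(2)→x(23) and l(11)→m(12) fit y≡19x+11 (mod 26); the inverse of 19 mod 26 is 11. This is an affine cipher: with a=0,…,z=25, each position x becomes (19x+11) mod 26.
Reversing it on xwbfe: x(23)→11·(23−11)≡2=c; w(22)→11·(22−11)≡17=r; b(1)→11·(1−11)≡20=u; f(5)→11·(5−11)≡12=m; e(4)→11·(4−11)≡1=b (all mod 26).

crumb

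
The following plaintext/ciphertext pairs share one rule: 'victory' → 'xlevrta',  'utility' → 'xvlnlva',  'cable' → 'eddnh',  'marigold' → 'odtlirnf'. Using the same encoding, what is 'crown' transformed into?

etryp

Two shifts are in play — +3 for a/e/i/o/u, +2 for every other letter.
For crown: c(cons)+2=e, r(cons)+2=t, o(vowel)+3=r, w(cons)+2=y, n(cons)+2=p.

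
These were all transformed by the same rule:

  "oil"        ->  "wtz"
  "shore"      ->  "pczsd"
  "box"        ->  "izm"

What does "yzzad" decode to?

The output letters match the input read backwards, each shifted +11: oil reversed is lio. Read the word backwards and shift each letter +11.
Decoding yzzad: shift back: y−11=n, z−11=o, z−11=o, a−11=p, d−11=s → noops; then reverse → spoon.

spoon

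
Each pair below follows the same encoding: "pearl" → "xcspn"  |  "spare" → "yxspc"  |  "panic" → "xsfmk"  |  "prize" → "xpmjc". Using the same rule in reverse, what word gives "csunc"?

eagle

p(15)→x(23) and e(4)→c(2) fit y≡9x+18 (mod 26); the inverse of 9 mod 26 is 3. This is an affine cipher: with a=0,…,z=25, each position x becomes (9x+18) mod 26.
Reversing it on csunc: c(2)→3·(2−18)≡4=e; s(18)→3·(18−18)≡0=a; u(20)→3·(20−18)≡6=g; n(13)→3·(13−18)≡11=l; c(2)→3·(2−18)≡4=e (all mod 26).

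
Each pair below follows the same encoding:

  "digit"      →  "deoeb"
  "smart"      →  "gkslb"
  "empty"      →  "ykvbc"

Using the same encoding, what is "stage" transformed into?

gbsoy

d(3)→d(3) and i(8)→e(4) fit y≡21x+18 (mod 26); the inverse of 21 mod 26 is 5. Treating letters as 0–25, the rule is x ↦ 21x + 18 (mod 26).
For stage: s(18)→21·18+18≡6=g; t(19)→21·19+18≡1=b; a(0)→21·0+18≡18=s; g(6)→21·6+18≡14=o; e(4)→21·4+18≡24=y (all mod 26).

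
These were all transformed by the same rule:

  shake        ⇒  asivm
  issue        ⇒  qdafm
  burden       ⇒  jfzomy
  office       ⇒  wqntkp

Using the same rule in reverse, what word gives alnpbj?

Shifts by position in shake: pos 0: s→a (+8), pos 1: h→s (+11), pos 2: a→i (+8), pos 3: k→v (+11) — repeating every 2. A repeating key of period 2 is used — shifts +8, +11 over and over.
Decoding alnpbj: a−8=s, l−11=a, n−8=f, p−11=e, b−8=t, j−11=y.

safety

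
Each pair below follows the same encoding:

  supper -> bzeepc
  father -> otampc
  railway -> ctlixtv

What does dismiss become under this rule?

qlbhlbb

s(18)→b(1) and u(20)→z(25) fit y≡25x+19 (mod 26); the inverse of 25 mod 26 is 25. This is an affine cipher: with a=0,…,z=25, each position x becomes (25x+19) mod 26.
Applying it to dismiss: d(3)→25·3+19≡16=q; i(8)→25·8+19≡11=l; s(18)→25·18+19≡1=b; m(12)→25·12+19≡7=h; i(8)→25·8+19≡11=l; s(18)→25·18+19≡1=b; s(18)→25·18+19≡1=b (all mod 26).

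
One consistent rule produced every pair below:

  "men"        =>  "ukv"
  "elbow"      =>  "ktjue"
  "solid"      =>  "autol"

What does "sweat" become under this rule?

aekgb

Two shifts are in play — +6 for a/e/i/o/u, +8 for every other letter.
For sweat: s(cons)+8=a, w(cons)+8=e, e(vowel)+6=k, a(vowel)+6=g, t(cons)+8=b.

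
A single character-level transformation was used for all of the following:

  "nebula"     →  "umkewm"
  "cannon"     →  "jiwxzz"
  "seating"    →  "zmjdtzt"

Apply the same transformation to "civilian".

In nebula: n→u is +7, e→m is +8, b→k is +9, u→e is +10 — the shift increases by 1 each position. Each letter shifts forward by (position + 7), i.e. 7, 8, 9, … — the shift grows by one for each successive letter.
On civilian: c+7=j, i+8=q, v+9=e, i+10=s, l+11=w, i+12=u, a+13=n, n+14=b.

jqeswunb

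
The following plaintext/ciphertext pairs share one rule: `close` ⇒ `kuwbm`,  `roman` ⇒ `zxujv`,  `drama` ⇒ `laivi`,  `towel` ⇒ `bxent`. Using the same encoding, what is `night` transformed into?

vroqb

Shifts by position in close: pos 0: c→k (+8), pos 1: l→u (+9), pos 2: o→w (+8), pos 3: s→b (+9) — repeating every 2. It's a Vigenère-style cipher with numeric key [8,9]: position i shifts by key[i mod 2].
On night: n+8=v, i+9=r, g+8=o, h+9=q, t+8=b.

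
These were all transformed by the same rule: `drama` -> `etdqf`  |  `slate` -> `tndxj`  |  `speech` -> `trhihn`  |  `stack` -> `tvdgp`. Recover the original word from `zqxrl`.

young

In drama: d→e is +1, r→t is +2, a→d is +3, m→q is +4 — the shift increases by 1 each position. The shift increases by 1 at each position, starting from +1: 1, 2, 3, ….
Undoing it on zqxrl: z−1=y, q−2=o, x−3=u, r−4=n, l−5=g.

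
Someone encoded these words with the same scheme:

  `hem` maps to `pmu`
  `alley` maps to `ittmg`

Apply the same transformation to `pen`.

xmv

It's a constant shift of +8 (ROT8).
For pen: p+8=x, e+8=m, n+8=v.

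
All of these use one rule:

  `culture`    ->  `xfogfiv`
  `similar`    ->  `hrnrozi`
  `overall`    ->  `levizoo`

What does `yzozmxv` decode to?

Each letter is replaced by its mirror in the alphabet: a↔z, b↔y, c↔x, and so on (the Atbash cipher).
Reversing it on yzozmxv: y↔b, z↔a, o↔l, z↔a, m↔n, x↔c, v↔e.

balance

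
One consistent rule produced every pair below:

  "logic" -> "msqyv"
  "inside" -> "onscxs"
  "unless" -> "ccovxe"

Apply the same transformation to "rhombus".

celwyrb

The output letters match the input read backwards, each shifted +10: logic reversed is cigol. Two steps: reverse the string, then apply a Caesar shift of +10.
For rhombus: reverse → submohr; then shift: s+10=c, u+10=e, b+10=l, m+10=w, o+10=y, h+10=r, r+10=b.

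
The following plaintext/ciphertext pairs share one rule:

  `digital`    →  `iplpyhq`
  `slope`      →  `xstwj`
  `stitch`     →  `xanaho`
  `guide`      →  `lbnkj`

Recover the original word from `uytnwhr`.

Shifts by position in digital: pos 0: d→i (+5), pos 1: i→p (+7), pos 2: g→l (+5), pos 3: i→p (+7) — repeating every 2. A repeating key of period 2 is used — shifts +5, +7 over and over.
Decoding uytnwhr: u−5=p, y−7=r, t−5=o, n−7=g, w−5=r, h−7=a, r−5=m.

program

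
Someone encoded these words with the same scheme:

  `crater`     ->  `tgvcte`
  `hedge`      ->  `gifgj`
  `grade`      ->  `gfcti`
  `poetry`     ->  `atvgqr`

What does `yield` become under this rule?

fngka

The output letters match the input read backwards, each shifted +2: crater reversed is retarc. The word is reversed, then every letter is shifted forward by 2.
Applying it to yield: reverse → dleiy; then shift: d+2=f, l+2=n, e+2=g, i+2=k, y+2=a.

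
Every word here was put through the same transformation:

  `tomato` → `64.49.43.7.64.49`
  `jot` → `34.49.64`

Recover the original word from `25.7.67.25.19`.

gauge

t(#20)→64 and o(#15)→49: differences scale by 3, so n = 3·pos + 4. With a=1..z=26, the number is 3·pos + 4.
Decoding 25.7.67.25.19: 25→(25−4)÷3=7=g, 7→(7−4)÷3=1=a, 67→(67−4)÷3=21=u, 25→(25−4)÷3=7=g, 19→(19−4)÷3=5=e.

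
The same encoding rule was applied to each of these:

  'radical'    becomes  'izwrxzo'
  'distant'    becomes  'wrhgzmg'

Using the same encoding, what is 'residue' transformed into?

Each letter is replaced by its mirror in the alphabet: a↔z, b↔y, c↔x, and so on (the Atbash cipher).
Applying it to residue: r↔i, e↔v, s↔h, i↔r, d↔w, u↔f, e↔v.

ivhrwfv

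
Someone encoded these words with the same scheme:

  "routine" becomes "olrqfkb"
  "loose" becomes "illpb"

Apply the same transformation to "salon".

Compare letters: r→o is +23, o→l is +23, u→r is +23 — a constant shift. This is a Caesar cipher with shift 23.
On salon: s+23=p, a+23=x, l+23=i, o+23=l, n+23=k.

pxilk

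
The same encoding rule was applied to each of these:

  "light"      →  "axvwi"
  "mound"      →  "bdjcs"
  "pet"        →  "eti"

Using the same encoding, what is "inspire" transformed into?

xchexgt

Compare letters: l→a is +15, i→x is +15, g→v is +15 — a constant shift. Every letter moves 15 places later in the alphabet, wrapping around z→a.
On inspire: i+15=x, n+15=c, s+15=h, p+15=e, i+15=x, r+15=g, e+15=t.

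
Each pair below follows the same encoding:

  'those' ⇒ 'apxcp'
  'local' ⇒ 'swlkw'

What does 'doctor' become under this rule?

kwldzd

In those: t→a is +7, h→p is +8, o→x is +9, s→c is +10 — the shift increases by 1 each position. Letter i (0-indexed) is shifted by i+7, so successive shifts are 7, 8, 9, ….
For doctor: d+7=k, o+8=w, c+9=l, t+10=d, o+11=z, r+12=d.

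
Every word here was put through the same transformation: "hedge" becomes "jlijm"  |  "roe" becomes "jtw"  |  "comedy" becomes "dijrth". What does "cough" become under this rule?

The output letters match the input read backwards, each shifted +5: hedge reversed is egdeh. Read the word backwards and shift each letter +5.
For cough: reverse → hguoc; then shift: h+5=m, g+5=l, u+5=z, o+5=t, c+5=h.

mlzth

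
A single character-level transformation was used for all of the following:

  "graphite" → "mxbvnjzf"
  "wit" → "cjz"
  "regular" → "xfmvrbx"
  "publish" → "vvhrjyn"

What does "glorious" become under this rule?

The shift depends on letter class: consonant g→m is +6, but vowel a→b is +1. Two shifts are in play — +1 for a/e/i/o/u, +6 for every other letter.
For glorious: g(cons)+6=m, l(cons)+6=r, o(vowel)+1=p, r(cons)+6=x, i(vowel)+1=j, o(vowel)+1=p, u(vowel)+1=v, s(cons)+6=y.

mrpxjpvy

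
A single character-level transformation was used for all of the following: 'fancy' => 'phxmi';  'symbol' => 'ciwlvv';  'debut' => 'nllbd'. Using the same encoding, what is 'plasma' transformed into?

The shift depends on letter class: consonant f→p is +10, but vowel a→h is +7. Vowels shift forward by 7 and consonants shift forward by 10.
Applying it to plasma: p(cons)+10=z, l(cons)+10=v, a(vowel)+7=h, s(cons)+10=c, m(cons)+10=w, a(vowel)+7=h.

zvhcwh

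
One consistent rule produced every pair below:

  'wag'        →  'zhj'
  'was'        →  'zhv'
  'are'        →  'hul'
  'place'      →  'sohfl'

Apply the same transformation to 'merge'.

The shift depends on letter class: consonant w→z is +3, but vowel a→h is +7. Vowels shift forward by 7 and consonants shift forward by 3.
For merge: m(cons)+3=p, e(vowel)+7=l, r(cons)+3=u, g(cons)+3=j, e(vowel)+7=l.

plujl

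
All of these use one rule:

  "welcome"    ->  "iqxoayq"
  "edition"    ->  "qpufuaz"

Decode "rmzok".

fancy

It's a constant shift of +12 (ROT12).
Undoing it on rmzok: r−12=f, m−12=a, z−12=n, o−12=c, k−12=y.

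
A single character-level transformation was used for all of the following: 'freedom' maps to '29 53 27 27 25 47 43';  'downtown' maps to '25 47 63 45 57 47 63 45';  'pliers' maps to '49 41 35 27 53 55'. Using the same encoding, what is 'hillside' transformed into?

33 35 41 41 55 35 25 27

Each letter becomes 2×(its alphabet position, a=1..z=26) + 17.
For hillside: h=8→33, i=9→35, l=12→41, l=12→41, s=19→55, i=9→35, d=4→25, e=5→27.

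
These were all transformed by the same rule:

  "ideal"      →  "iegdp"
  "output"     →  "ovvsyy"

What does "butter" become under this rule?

In ideal: i→i is +0, d→e is +1, e→g is +2, a→d is +3 — the shift increases by 1 each position. Each letter shifts forward by its position index (0, 1, 2, …) — the shift grows by one for each successive letter.
For butter: b+0=b, u+1=v, t+2=v, t+3=w, e+4=i, r+5=w.

bvvwiw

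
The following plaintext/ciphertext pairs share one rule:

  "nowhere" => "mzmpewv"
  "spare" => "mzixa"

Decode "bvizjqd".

vibrant

The output letters match the input read backwards, each shifted +8: nowhere reversed is erehwon. Two steps: reverse the string, then apply a Caesar shift of +8.
Reversing it on bvizjqd: shift back: b−8=t, v−8=n, i−8=a, z−8=r, j−8=b, q−8=i, d−8=v → tnarbiv; then reverse → vibrant.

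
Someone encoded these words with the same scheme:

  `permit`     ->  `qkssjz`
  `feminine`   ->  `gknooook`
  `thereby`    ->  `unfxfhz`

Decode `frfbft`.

eleven

Shifts by position in permit: pos 0: p→q (+1), pos 1: e→k (+6), pos 2: r→s (+1), pos 3: m→s (+6) — repeating every 2. It's a Vigenère-style cipher with numeric key [1,6]: position i shifts by key[i mod 2].
Undoing it on frfbft: f−1=e, r−6=l, f−1=e, b−6=v, f−1=e, t−6=n.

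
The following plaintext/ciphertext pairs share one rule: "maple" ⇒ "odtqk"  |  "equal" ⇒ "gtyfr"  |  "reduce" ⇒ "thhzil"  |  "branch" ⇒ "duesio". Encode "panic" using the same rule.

rdrni

In maple: m→o is +2, a→d is +3, p→t is +4, l→q is +5 — the shift increases by 1 each position. Each letter shifts forward by (position + 2), i.e. 2, 3, 4, … — the shift grows by one for each successive letter.
On panic: p+2=r, a+3=d, n+4=r, i+5=n, c+6=i.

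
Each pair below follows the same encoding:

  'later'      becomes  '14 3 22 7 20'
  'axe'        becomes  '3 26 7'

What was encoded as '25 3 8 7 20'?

l is letter #12 and maps to 14: an offset of 2. The number is (letter's place in the alphabet, a=1) + 2.
Undoing it on 25 3 8 7 20: 25→(25−2)÷1=23=w, 3→(3−2)÷1=1=a, 8→(8−2)÷1=6=f, 7→(7−2)÷1=5=e, 20→(20−2)÷1=18=r.

wafer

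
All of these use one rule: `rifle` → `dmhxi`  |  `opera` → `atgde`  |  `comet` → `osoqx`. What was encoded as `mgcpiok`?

Shifts by position in rifle: pos 0: r→d (+12), pos 1: i→m (+4), pos 2: f→h (+2), pos 3: l→x (+12), pos 4: e→i (+4) — repeating every 3. It's a Vigenère-style cipher with numeric key [12,4,2]: position i shifts by key[i mod 3].
Undoing it on mgcpiok: m−12=a, g−4=c, c−2=a, p−12=d, i−4=e, o−2=m, k−12=y.

academy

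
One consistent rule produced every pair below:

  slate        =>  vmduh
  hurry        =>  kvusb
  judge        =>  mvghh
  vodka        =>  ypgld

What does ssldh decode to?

The shifts repeat in a cycle of length 2: positions 0,1,… shift by +3, +1, then the pattern repeats.
Decoding ssldh: s−3=p, s−1=r, l−3=i, d−1=c, h−3=e.

price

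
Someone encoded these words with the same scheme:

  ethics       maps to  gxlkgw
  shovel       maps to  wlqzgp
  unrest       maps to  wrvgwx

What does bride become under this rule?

The shift depends on letter class: consonant t→x is +4, but vowel e→g is +2. Vowels shift forward by 2 and consonants shift forward by 4.
Applying it to bride: b(cons)+4=f, r(cons)+4=v, i(vowel)+2=k, d(cons)+4=h, e(vowel)+2=g.

fvkhg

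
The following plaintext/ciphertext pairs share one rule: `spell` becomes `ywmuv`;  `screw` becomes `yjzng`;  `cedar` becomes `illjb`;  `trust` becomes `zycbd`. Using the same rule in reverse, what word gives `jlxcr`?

In spell: s→y is +6, p→w is +7, e→m is +8, l→u is +9 — the shift increases by 1 each position. Each letter shifts forward by (position + 6), i.e. 6, 7, 8, … — the shift grows by one for each successive letter.
Undoing it on jlxcr: j−6=d, l−7=e, x−8=p, c−9=t, r−10=h.

depth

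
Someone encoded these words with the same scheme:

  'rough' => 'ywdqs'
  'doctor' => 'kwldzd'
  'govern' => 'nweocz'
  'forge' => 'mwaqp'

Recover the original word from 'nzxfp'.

grove

In rough: r→y is +7, o→w is +8, u→d is +9, g→q is +10 — the shift increases by 1 each position. The shift increases by 1 at each position, starting from +7: 7, 8, 9, ….
Reversing it on nzxfp: n−7=g, z−8=r, x−9=o, f−10=v, p−11=e.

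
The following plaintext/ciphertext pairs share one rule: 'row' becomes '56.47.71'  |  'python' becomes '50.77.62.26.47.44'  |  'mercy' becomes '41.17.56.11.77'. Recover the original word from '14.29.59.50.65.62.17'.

dispute

The formula is n = 3×(alphabet index, a=1) + 2.
Decoding 14.29.59.50.65.62.17: 14→(14−2)÷3=4=d, 29→(29−2)÷3=9=i, 59→(59−2)÷3=19=s, 50→(50−2)÷3=16=p, 65→(65−2)÷3=21=u, 62→(62−2)÷3=20=t, 17→(17−2)÷3=5=e.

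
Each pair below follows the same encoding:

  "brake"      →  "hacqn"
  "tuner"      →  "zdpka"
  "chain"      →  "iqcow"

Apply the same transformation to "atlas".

gcngb

It's a Vigenère-style cipher with numeric key [6,9,2]: position i shifts by key[i mod 3].
For atlas: a+6=g, t+9=c, l+2=n, a+6=g, s+9=b.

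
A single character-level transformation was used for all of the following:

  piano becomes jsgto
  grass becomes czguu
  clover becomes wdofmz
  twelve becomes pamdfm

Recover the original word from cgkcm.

gauge

Each letter's alphabet position (a=0..z=25) is mapped through 21·x+6 mod 26 — an affine cipher.
Reversing it on cgkcm: c(2)→5·(2−6)≡6=g; g(6)→5·(6−6)≡0=a; k(10)→5·(10−6)≡20=u; c(2)→5·(2−6)≡6=g; m(12)→5·(12−6)≡4=e (all mod 26).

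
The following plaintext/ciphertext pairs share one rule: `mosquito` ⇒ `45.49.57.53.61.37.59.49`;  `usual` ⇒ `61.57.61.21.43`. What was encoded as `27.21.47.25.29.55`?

With a=1..z=26, the number is 2·pos + 19.
Decoding 27.21.47.25.29.55: 27→(27−19)÷2=4=d, 21→(21−19)÷2=1=a, 47→(47−19)÷2=14=n, 25→(25−19)÷2=3=c, 29→(29−19)÷2=5=e, 55→(55−19)÷2=18=r.

dancer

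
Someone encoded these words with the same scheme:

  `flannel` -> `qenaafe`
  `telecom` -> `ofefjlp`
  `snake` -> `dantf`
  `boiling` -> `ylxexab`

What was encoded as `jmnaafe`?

Each letter's alphabet position (a=0..z=25) is mapped through 11·x+13 mod 26 — an affine cipher.
Reversing it on jmnaafe: j(9)→19·(9−13)≡2=c; m(12)→19·(12−13)≡7=h; n(13)→19·(13−13)≡0=a; a(0)→19·(0−13)≡13=n; a(0)→19·(0−13)≡13=n; f(5)→19·(5−13)≡4=e; e(4)→19·(4−13)≡11=l (all mod 26).

channel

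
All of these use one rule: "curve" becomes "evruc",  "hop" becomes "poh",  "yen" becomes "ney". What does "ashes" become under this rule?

It's just the letters in reverse order.
On ashes: reverse → sehsa.

sehsa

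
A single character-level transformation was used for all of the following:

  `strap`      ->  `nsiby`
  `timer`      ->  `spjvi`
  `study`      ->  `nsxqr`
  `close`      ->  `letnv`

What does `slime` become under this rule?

s(18)→n(13) and t(19)→s(18) fit y≡5x+1 (mod 26); the inverse of 5 mod 26 is 21. This is an affine cipher: with a=0,…,z=25, each position x becomes (5x+1) mod 26.
Applying it to slime: s(18)→5·18+1≡13=n; l(11)→5·11+1≡4=e; i(8)→5·8+1≡15=p; m(12)→5·12+1≡9=j; e(4)→5·4+1≡21=v (all mod 26).

nepjv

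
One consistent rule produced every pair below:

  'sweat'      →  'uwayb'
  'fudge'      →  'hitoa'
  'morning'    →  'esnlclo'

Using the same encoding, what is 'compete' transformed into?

msezaba

s(18)→u(20) and w(22)→w(22) fit y≡7x+24 (mod 26); the inverse of 7 mod 26 is 15. Each letter's alphabet position (a=0..z=25) is mapped through 7·x+24 mod 26 — an affine cipher.
For compete: c(2)→7·2+24≡12=m; o(14)→7·14+24≡18=s; m(12)→7·12+24≡4=e; p(15)→7·15+24≡25=z; e(4)→7·4+24≡0=a; t(19)→7·19+24≡1=b; e(4)→7·4+24≡0=a (all mod 26).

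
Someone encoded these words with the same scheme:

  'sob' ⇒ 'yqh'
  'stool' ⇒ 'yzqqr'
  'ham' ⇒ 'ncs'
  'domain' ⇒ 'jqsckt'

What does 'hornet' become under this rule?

The shift depends on letter class: consonant s→y is +6, but vowel o→q is +2. The rule splits by letter class: vowels +2, consonants +6.
For hornet: h(cons)+6=n, o(vowel)+2=q, r(cons)+6=x, n(cons)+6=t, e(vowel)+2=g, t(cons)+6=z.

nqxtgz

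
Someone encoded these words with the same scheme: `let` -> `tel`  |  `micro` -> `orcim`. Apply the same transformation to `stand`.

dnats

The output letters match the input read backwards: let reversed is tel. It's just the letters in reverse order.
On stand: reverse → dnats.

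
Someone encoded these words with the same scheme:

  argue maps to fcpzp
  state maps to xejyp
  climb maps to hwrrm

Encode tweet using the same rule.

Shifts by position in argue: pos 0: a→f (+5), pos 1: r→c (+11), pos 2: g→p (+9), pos 3: u→z (+5), pos 4: e→p (+11) — repeating every 3. A repeating key of period 3 is used — shifts +5, +11, +9 over and over.
On tweet: t+5=y, w+11=h, e+9=n, e+5=j, t+11=e.

yhnje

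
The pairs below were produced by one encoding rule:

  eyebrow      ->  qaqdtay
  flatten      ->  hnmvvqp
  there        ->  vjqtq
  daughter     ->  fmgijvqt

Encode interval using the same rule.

upvqtxmn

Two shifts are in play — +12 for a/e/i/o/u, +2 for every other letter.
On interval: i(vowel)+12=u, n(cons)+2=p, t(cons)+2=v, e(vowel)+12=q, r(cons)+2=t, v(cons)+2=x, a(vowel)+12=m, l(cons)+2=n.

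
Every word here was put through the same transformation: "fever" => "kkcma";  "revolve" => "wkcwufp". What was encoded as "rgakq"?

In fever: f→k is +5, e→k is +6, v→c is +7, e→m is +8 — the shift increases by 1 each position. Letter i (0-indexed) is shifted by i+5, so successive shifts are 5, 6, 7, ….
Undoing it on rgakq: r−5=m, g−6=a, a−7=t, k−8=c, q−9=h.

match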